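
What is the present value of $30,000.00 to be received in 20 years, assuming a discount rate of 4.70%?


Present value formula: PV = FV / (1 + r)^t
PV = $30,000.00 / (1 + 0.047)^20
PV = $30,000.00 / 2.505726
PV = $11,972.58

PV = FV / (1 + r)^t = $11,972.58


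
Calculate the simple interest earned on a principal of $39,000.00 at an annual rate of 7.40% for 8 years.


Simple interest formula: I = P × r × t
I = $39,000.00 × 0.074 × 8
I = $23,088.00

I = P × r × t = $23,088.00


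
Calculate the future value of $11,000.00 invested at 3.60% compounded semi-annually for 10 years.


Compound interest formula: A = P(1 + r/n)^(nt)
A = $11,000.00 × (1 + 0.036/2)^(2 × 10)
Growth factor: (1 + 0.036/2)^20 = 1.428748
A = $11,000.00 × 1.428748
A = $15,716.23

A = P(1 + r/n)^(nt) = $15,716.23


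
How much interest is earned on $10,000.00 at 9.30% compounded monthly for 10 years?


Compound interest earned = final amount − principal.
A = P(1 + r/n)^(nt) = $10,000.00 × (1 + 0.093/12)^(12 × 10) = $25,254.39
Interest = A − P = $25,254.39 − $10,000.00 = $15,254.39

Interest = A - P = $15,254.39


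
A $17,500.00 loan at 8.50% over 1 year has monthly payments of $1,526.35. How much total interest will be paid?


Total paid over the life of the loan = PMT × n.
Total paid = $1,526.35 × 12 = $18,316.20
Total interest = total paid − principal = $18,316.20 − $17,500.00 = $816.20

Total interest = (PMT × n) - PV = $816.20


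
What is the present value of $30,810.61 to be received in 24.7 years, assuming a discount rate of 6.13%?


Present value formula: PV = FV / (1 + r)^t
PV = $30,810.61 / (1 + 0.0613)^24.7
PV = $30,810.61 / 4.3471303
PV = $7,087.57

PV = FV / (1 + r)^t = $7,087.57


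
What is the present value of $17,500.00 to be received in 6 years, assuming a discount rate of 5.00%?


Present value formula: PV = FV / (1 + r)^t
PV = $17,500.00 / (1 + 0.05)^6
PV = $17,500.00 / 1.340096
PV = $13,058.77

PV = FV / (1 + r)^t = $13,058.77


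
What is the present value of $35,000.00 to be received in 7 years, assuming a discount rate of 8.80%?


Present value formula: PV = FV / (1 + r)^t
PV = $35,000.00 / (1 + 0.088)^7
PV = $35,000.00 / 1.8046886
PV = $19,393.93

PV = FV / (1 + r)^t = $19,393.93


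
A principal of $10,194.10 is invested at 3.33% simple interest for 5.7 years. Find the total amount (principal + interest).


Total amount formula: A = P(1 + rt) = P + P·r·t
Interest: I = P × r × t = $10,194.10 × 0.0333 × 5.7 = $1,934.94
A = P + I = $10,194.10 + $1,934.94 = $12,129.04

A = P + I = P(1 + rt) = $12,129.04


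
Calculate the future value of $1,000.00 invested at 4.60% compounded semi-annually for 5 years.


Compound interest formula: A = P(1 + r/n)^(nt)
A = $1,000.00 × (1 + 0.046/2)^(2 × 5)
Growth factor: (1 + 0.046/2)^10 = 1.2553255
A = $1,000.00 × 1.2553255
A = $1,255.33

A = P(1 + r/n)^(nt) = $1,255.33


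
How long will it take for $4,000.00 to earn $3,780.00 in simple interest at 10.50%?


Rearrange the simple interest formula for t:
I = P × r × t  ⇒  t = I / (P × r)
t = $3,780.00 / ($4,000.00 × 0.105)
t = 9

t = I/(P×r) = 9 years


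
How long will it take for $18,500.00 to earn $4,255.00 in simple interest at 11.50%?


Rearrange the simple interest formula for t:
I = P × r × t  ⇒  t = I / (P × r)
t = $4,255.00 / ($18,500.00 × 0.115)
t = 2

t = I/(P×r) = 2 years


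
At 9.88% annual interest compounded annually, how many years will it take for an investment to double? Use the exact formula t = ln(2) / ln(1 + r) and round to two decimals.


Doubling condition: (1 + r)^t = 2
Take ln of both sides: t × ln(1 + r) = ln(2)
t = ln(2) / ln(1 + r)
t = 0.693147 / 0.094219
t = 7.36

t = ln(2) / ln(1 + r) = 7.36 years


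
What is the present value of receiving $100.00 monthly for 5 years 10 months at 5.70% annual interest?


Present value of an ordinary annuity: PV = PMT × (1 − (1 + r)^(−n)) / r
Monthly rate r = 0.057/12 = 0.00475, n = 70
PV = $100.00 × (1 − (1 + 0.057/12)^(−70)) / (0.057/12)
PV = $100.00 × 59.432966
PV = $5,943.30

PV = PMT × (1-(1+r)^(-n))/r = $5,943.30


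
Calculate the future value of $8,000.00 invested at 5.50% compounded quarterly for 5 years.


Compound interest formula: A = P(1 + r/n)^(nt)
A = $8,000.00 × (1 + 0.055/4)^(4 × 5)
Growth factor: (1 + 0.055/4)^20 = 1.3140665
A = $8,000.00 × 1.3140665
A = $10,512.53

A = P(1 + r/n)^(nt) = $10,512.53


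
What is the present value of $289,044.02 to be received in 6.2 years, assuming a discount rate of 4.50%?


Present value formula: PV = FV / (1 + r)^t
PV = $289,044.02 / (1 + 0.045)^6.2
PV = $289,044.02 / 1.313775
PV = $220,010.29

PV = FV / (1 + r)^t = $220,010.29


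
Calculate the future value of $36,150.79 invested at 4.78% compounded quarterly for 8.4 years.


Compound interest formula: A = P(1 + r/n)^(nt)
A = $36,150.79 × (1 + 0.0478/4)^(4 × 8.4)
Growth factor: (1 + 0.0478/4)^33.6 = 1.490542
A = $36,150.79 × 1.490542
A = $53,884.27

A = P(1 + r/n)^(nt) = $53,884.27


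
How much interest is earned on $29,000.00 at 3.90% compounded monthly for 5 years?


Compound interest earned = final amount − principal.
A = P(1 + r/n)^(nt) = $29,000.00 × (1 + 0.039/12)^(12 × 5) = $35,232.88
Interest = A − P = $35,232.88 − $29,000.00 = $6,232.88

Interest = A - P = $6,232.88


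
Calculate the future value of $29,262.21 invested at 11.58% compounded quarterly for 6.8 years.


Compound interest formula: A = P(1 + r/n)^(nt)
A = $29,262.21 × (1 + 0.1158/4)^(4 × 6.8)
Growth factor: (1 + 0.1158/4)^27.2 = 2.1733225
A = $29,262.21 × 2.1733225
A = $63,596.22

A = P(1 + r/n)^(nt) = $63,596.22


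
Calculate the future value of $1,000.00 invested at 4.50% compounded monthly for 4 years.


Compound interest formula: A = P(1 + r/n)^(nt)
A = $1,000.00 × (1 + 0.045/12)^(12 × 4)
Growth factor: (1 + 0.045/12)^48 = 1.196814
A = $1,000.00 × 1.196814
A = $1,196.81

A = P(1 + r/n)^(nt) = $1,196.81


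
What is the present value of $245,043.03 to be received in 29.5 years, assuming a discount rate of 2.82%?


Present value formula: PV = FV / (1 + r)^t
PV = $245,043.03 / (1 + 0.0282)^29.5
PV = $245,043.03 / 2.2713768
PV = $107,883.04

PV = FV / (1 + r)^t = $107,883.04


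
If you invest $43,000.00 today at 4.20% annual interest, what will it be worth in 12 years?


Future value formula: FV = PV × (1 + r)^t
FV = $43,000.00 × (1 + 0.042)^12
FV = $43,000.00 × 1.6383724
FV = $70,450.01

FV = PV × (1 + r)^t = $70,450.01


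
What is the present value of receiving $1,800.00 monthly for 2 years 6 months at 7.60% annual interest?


Present value of an ordinary annuity: PV = PMT × (1 − (1 + r)^(−n)) / r
Monthly rate r = 0.076/12 ≈ 0.00633333, n = 30
PV = $1,800.00 × (1 − (1 + 0.076/12)^(−30)) / (0.076/12)
PV = $1,800.00 × 27.243988
PV = $49,039.18

PV = PMT × (1-(1+r)^(-n))/r = $49,039.18


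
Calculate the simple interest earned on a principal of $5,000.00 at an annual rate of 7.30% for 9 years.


Simple interest formula: I = P × r × t
I = $5,000.00 × 0.073 × 9
I = $3,285.00

I = P × r × t = $3,285.00


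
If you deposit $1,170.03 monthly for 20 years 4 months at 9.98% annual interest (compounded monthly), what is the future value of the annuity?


Future value of an ordinary annuity: FV = PMT × ((1 + r)^n − 1) / r
Monthly rate r = 0.0998/12 ≈ 0.00831667, n = 244
FV = $1,170.03 × ((1 + 0.0998/12)^244 − 1) / (0.0998/12)
FV = $1,170.03 × 786.964607
FV = $920,772.20

FV = PMT × ((1+r)^n - 1)/r = $920,772.20


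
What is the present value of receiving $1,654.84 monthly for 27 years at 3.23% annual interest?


Present value of an ordinary annuity: PV = PMT × (1 − (1 + r)^(−n)) / r
Monthly rate r = 0.0323/12 ≈ 0.00269167, n = 324
PV = $1,654.84 × (1 − (1 + 0.0323/12)^(−324)) / (0.0323/12)
PV = $1,654.84 × 216.013830
PV = $357,468.33

PV = PMT × (1-(1+r)^(-n))/r = $357,468.33


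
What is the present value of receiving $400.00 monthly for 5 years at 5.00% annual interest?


Present value of an ordinary annuity: PV = PMT × (1 − (1 + r)^(−n)) / r
Monthly rate r = 0.05/12 ≈ 0.00416667, n = 60
PV = $400.00 × (1 − (1 + 0.05/12)^(−60)) / (0.05/12)
PV = $400.00 × 52.990706
PV = $21,196.28

PV = PMT × (1-(1+r)^(-n))/r = $21,196.28


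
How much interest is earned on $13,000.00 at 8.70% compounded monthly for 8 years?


Compound interest earned = final amount − principal.
A = P(1 + r/n)^(nt) = $13,000.00 × (1 + 0.087/12)^(12 × 8) = $26,008.89
Interest = A − P = $26,008.89 − $13,000.00 = $13,008.89

Interest = A - P = $13,008.89


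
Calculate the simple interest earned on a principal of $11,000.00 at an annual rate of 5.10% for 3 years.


Simple interest formula: I = P × r × t
I = $11,000.00 × 0.051 × 3
I = $1,683.00

I = P × r × t = $1,683.00


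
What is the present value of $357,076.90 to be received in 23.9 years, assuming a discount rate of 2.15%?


Present value formula: PV = FV / (1 + r)^t
PV = $357,076.90 / (1 + 0.0215)^23.9
PV = $357,076.90 / 1.662635565
PV = $214,765.59

PV = FV / (1 + r)^t = $214,765.59


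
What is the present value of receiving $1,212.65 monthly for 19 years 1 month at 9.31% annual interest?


Present value of an ordinary annuity: PV = PMT × (1 − (1 + r)^(−n)) / r
Monthly rate r = 0.0931/12 ≈ 0.00775833, n = 229
PV = $1,212.65 × (1 − (1 + 0.0931/12)^(−229)) / (0.0931/12)
PV = $1,212.65 × 106.934468
PV = $129,674.08

PV = PMT × (1-(1+r)^(-n))/r = $129,674.08


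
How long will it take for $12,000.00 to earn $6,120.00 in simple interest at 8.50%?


Rearrange the simple interest formula for t:
I = P × r × t  ⇒  t = I / (P × r)
t = $6,120.00 / ($12,000.00 × 0.085)
t = 6

t = I/(P×r) = 6 years


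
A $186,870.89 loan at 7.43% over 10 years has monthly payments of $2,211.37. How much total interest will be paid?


Total paid over the life of the loan = PMT × n.
Total paid = $2,211.37 × 120 = $265,364.40
Total interest = total paid − principal = $265,364.40 − $186,870.89 = $78,493.51

Total interest = (PMT × n) - PV = $78,493.51


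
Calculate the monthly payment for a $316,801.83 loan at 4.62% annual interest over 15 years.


Loan payment formula: PMT = PV × r / (1 − (1 + r)^(−n))
Monthly rate r = 0.0462/12 = 0.00385, n = 180 months
Denominator: 1 − (1 + 0.0462/12)^(−180) = 0.4992606
PMT = $316,801.83 × (0.0462/12) / 0.4992606
PMT = $2,442.99 per month

PMT = PV × r / (1-(1+r)^(-n)) = $2,442.99/month


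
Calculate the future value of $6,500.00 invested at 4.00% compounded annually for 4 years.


Compound interest formula: A = P(1 + r/n)^(nt)
A = $6,500.00 × (1 + 0.04/1)^(1 × 4)
Growth factor: (1 + 0.04/1)^4 = 1.169859
A = $6,500.00 × 1.169859
A = $7,604.08

A = P(1 + r/n)^(nt) = $7,604.08


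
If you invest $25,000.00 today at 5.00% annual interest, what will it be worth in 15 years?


Future value formula: FV = PV × (1 + r)^t
FV = $25,000.00 × (1 + 0.05)^15
FV = $25,000.00 × 2.078928
FV = $51,973.20

FV = PV × (1 + r)^t = $51,973.20


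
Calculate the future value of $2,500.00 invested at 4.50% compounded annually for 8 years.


Compound interest formula: A = P(1 + r/n)^(nt)
A = $2,500.00 × (1 + 0.045/1)^(1 × 8)
Growth factor: (1 + 0.045/1)^8 = 1.422101
A = $2,500.00 × 1.422101
A = $3,555.25

A = P(1 + r/n)^(nt) = $3,555.25


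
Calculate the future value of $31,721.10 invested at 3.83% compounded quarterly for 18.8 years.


Compound interest formula: A = P(1 + r/n)^(nt)
A = $31,721.10 × (1 + 0.0383/4)^(4 × 18.8)
Growth factor: (1 + 0.0383/4)^75.2 = 2.047490
A = $31,721.10 × 2.047490
A = $64,948.64

A = P(1 + r/n)^(nt) = $64,948.64


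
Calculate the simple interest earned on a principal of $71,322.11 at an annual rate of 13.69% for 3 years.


Simple interest formula: I = P × r × t
I = $71,322.11 × 0.1369 × 3
I = $29,291.99

I = P × r × t = $29,291.99


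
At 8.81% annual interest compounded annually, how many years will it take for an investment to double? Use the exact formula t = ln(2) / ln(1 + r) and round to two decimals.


Doubling condition: (1 + r)^t = 2
Take ln of both sides: t × ln(1 + r) = ln(2)
t = ln(2) / ln(1 + r)
t = 0.693147 / 0.084433
t = 8.21

t = ln(2) / ln(1 + r) = 8.21 years


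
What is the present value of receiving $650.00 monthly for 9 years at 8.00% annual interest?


Present value of an ordinary annuity: PV = PMT × (1 − (1 + r)^(−n)) / r
Monthly rate r = 0.08/12 ≈ 0.00666667, n = 108
PV = $650.00 × (1 − (1 + 0.08/12)^(−108)) / (0.08/12)
PV = $650.00 × 76.812497
PV = $49,928.12

PV = PMT × (1-(1+r)^(-n))/r = $49,928.12


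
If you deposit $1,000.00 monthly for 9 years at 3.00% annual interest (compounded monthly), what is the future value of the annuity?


Future value of an ordinary annuity: FV = PMT × ((1 + r)^n − 1) / r
Monthly rate r = 0.03/12 = 0.0025, n = 108
FV = $1,000.00 × ((1 + 0.03/12)^108 − 1) / (0.03/12)
FV = $1,000.00 × 123.809259
FV = $123,809.26

FV = PMT × ((1+r)^n - 1)/r = $123,809.26


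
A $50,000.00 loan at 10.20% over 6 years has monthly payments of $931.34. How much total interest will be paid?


Total paid over the life of the loan = PMT × n.
Total paid = $931.34 × 72 = $67,056.48
Total interest = total paid − principal = $67,056.48 − $50,000.00 = $17,056.48

Total interest = (PMT × n) - PV = $17,056.48


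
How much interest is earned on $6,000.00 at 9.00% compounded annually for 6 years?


Compound interest earned = final amount − principal.
A = P(1 + r/n)^(nt) = $6,000.00 × (1 + 0.09/1)^(1 × 6) = $10,062.60
Interest = A − P = $10,062.60 − $6,000.00 = $4,062.60

Interest = A - P = $4,062.60


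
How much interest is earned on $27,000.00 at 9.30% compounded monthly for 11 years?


Compound interest earned = final amount − principal.
A = P(1 + r/n)^(nt) = $27,000.00 × (1 + 0.093/12)^(12 × 11) = $74,805.63
Interest = A − P = $74,805.63 − $27,000.00 = $47,805.63

Interest = A - P = $47,805.63


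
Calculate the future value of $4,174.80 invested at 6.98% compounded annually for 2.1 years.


Compound interest formula: A = P(1 + r/n)^(nt)
A = $4,174.80 × (1 + 0.0698/1)^(1 × 2.1)
Growth factor: (1 + 0.0698/1)^2.1 = 1.152220
A = $4,174.80 × 1.152220
A = $4,810.29

A = P(1 + r/n)^(nt) = $4,810.29


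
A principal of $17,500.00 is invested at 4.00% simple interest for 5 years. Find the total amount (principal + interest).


Total amount formula: A = P(1 + rt) = P + P·r·t
Interest: I = P × r × t = $17,500.00 × 0.04 × 5 = $3,500.00
A = P + I = $17,500.00 + $3,500.00 = $21,000.00

A = P + I = P(1 + rt) = $21,000.00


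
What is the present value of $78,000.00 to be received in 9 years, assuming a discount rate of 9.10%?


Present value formula: PV = FV / (1 + r)^t
PV = $78,000.00 / (1 + 0.091)^9
PV = $78,000.00 / 2.189892
PV = $35,618.19

PV = FV / (1 + r)^t = $35,618.19


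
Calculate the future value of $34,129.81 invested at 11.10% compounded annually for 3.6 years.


Compound interest formula: A = P(1 + r/n)^(nt)
A = $34,129.81 × (1 + 0.111/1)^(1 × 3.6)
Growth factor: (1 + 0.111/1)^3.6 = 1.460732
A = $34,129.81 × 1.460732
A = $49,854.51

A = P(1 + r/n)^(nt) = $49,854.51


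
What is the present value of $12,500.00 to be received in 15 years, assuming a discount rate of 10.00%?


Present value formula: PV = FV / (1 + r)^t
PV = $12,500.00 / (1 + 0.1)^15
PV = $12,500.00 / 4.177248
PV = $2,992.40

PV = FV / (1 + r)^t = $2,992.40


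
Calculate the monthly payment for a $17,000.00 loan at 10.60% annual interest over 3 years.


Loan payment formula: PMT = PV × r / (1 − (1 + r)^(−n))
Monthly rate r = 0.106/12 ≈ 0.00883333, n = 36 months
Denominator: 1 − (1 + 0.106/12)^(−36) = 0.271381
PMT = $17,000.00 × (0.106/12) / 0.271381
PMT = $553.34 per month

PMT = PV × r / (1-(1+r)^(-n)) = $553.34/month


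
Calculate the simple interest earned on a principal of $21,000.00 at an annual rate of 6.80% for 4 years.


Simple interest formula: I = P × r × t
I = $21,000.00 × 0.068 × 4
I = $5,712.00

I = P × r × t = $5,712.00


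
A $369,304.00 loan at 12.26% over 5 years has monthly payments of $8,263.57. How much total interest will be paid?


Total paid over the life of the loan = PMT × n.
Total paid = $8,263.57 × 60 = $495,814.20
Total interest = total paid − principal = $495,814.20 − $369,304.00 = $126,510.20

Total interest = (PMT × n) - PV = $126,510.20


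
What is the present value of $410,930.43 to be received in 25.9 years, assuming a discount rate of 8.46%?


Present value formula: PV = FV / (1 + r)^t
PV = $410,930.43 / (1 + 0.0846)^25.9
PV = $410,930.43 / 8.193749
PV = $50,151.70

PV = FV / (1 + r)^t = $50,151.70


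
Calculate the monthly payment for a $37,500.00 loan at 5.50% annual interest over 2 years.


Loan payment formula: PMT = PV × r / (1 − (1 + r)^(−n))
Monthly rate r = 0.055/12 ≈ 0.00458333, n = 24 months
Denominator: 1 − (1 + 0.055/12)^(−24) = 0.1039407
PMT = $37,500.00 × (0.055/12) / 0.1039407
PMT = $1,653.59 per month

PMT = PV × r / (1-(1+r)^(-n)) = $1,653.59/month


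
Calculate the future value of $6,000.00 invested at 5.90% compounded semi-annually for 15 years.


Compound interest formula: A = P(1 + r/n)^(nt)
A = $6,000.00 × (1 + 0.059/2)^(2 × 15)
Growth factor: (1 + 0.059/2)^30 = 2.392162
A = $6,000.00 × 2.392162
A = $14,352.97

A = P(1 + r/n)^(nt) = $14,352.97


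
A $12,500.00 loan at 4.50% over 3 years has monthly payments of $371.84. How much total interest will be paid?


Total paid over the life of the loan = PMT × n.
Total paid = $371.84 × 36 = $13,386.24
Total interest = total paid − principal = $13,386.24 − $12,500.00 = $886.24

Total interest = (PMT × n) - PV = $886.24


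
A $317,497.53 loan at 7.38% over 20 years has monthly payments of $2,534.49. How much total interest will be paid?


Total paid over the life of the loan = PMT × n.
Total paid = $2,534.49 × 240 = $608,277.60
Total interest = total paid − principal = $608,277.60 − $317,497.53 = $290,780.07

Total interest = (PMT × n) - PV = $290,780.07


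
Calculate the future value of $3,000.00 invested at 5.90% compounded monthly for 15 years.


Compound interest formula: A = P(1 + r/n)^(nt)
A = $3,000.00 × (1 + 0.059/12)^(12 × 15)
Growth factor: (1 + 0.059/12)^180 = 2.417736
A = $3,000.00 × 2.417736
A = $7,253.21

A = P(1 + r/n)^(nt) = $7,253.21


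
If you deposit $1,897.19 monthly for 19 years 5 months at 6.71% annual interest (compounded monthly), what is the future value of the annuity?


Future value of an ordinary annuity: FV = PMT × ((1 + r)^n − 1) / r
Monthly rate r = 0.0671/12 ≈ 0.00559167, n = 233
FV = $1,897.19 × ((1 + 0.0671/12)^233 − 1) / (0.0671/12)
FV = $1,897.19 × 476.864935
FV = $904,703.39

FV = PMT × ((1+r)^n - 1)/r = $904,703.39


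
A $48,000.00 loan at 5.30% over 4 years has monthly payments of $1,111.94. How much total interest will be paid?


Total paid over the life of the loan = PMT × n.
Total paid = $1,111.94 × 48 = $53,373.12
Total interest = total paid − principal = $53,373.12 − $48,000.00 = $5,373.12

Total interest = (PMT × n) - PV = $5,373.12


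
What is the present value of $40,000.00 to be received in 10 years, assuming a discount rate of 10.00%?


Present value formula: PV = FV / (1 + r)^t
PV = $40,000.00 / (1 + 0.1)^10
PV = $40,000.00 / 2.593742
PV = $15,421.73

PV = FV / (1 + r)^t = $15,421.73


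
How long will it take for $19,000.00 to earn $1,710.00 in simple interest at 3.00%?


Rearrange the simple interest formula for t:
I = P × r × t  ⇒  t = I / (P × r)
t = $1,710.00 / ($19,000.00 × 0.03)
t = 3

t = I/(P×r) = 3 years


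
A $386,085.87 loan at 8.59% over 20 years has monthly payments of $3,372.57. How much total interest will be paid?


Total paid over the life of the loan = PMT × n.
Total paid = $3,372.57 × 240 = $809,416.80
Total interest = total paid − principal = $809,416.80 − $386,085.87 = $423,330.93

Total interest = (PMT × n) - PV = $423,330.93


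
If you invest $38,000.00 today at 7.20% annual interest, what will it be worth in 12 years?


Future value formula: FV = PV × (1 + r)^t
FV = $38,000.00 × (1 + 0.072)^12
FV = $38,000.00 × 2.3032306
FV = $87,522.76

FV = PV × (1 + r)^t = $87,522.76


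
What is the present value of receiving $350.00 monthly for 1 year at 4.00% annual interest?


Present value of an ordinary annuity: PV = PMT × (1 − (1 + r)^(−n)) / r
Monthly rate r = 0.04/12 ≈ 0.00333333, n = 12
PV = $350.00 × (1 − (1 + 0.04/12)^(−12)) / (0.04/12)
PV = $350.00 × 11.743994
PV = $4,110.40

PV = PMT × (1-(1+r)^(-n))/r = $4,110.40


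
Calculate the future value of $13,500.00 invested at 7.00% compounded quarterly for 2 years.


Compound interest formula: A = P(1 + r/n)^(nt)
A = $13,500.00 × (1 + 0.07/4)^(4 × 2)
Growth factor: (1 + 0.07/4)^8 = 1.1488818
A = $13,500.00 × 1.1488818
A = $15,509.90

A = P(1 + r/n)^(nt) = $15,509.90


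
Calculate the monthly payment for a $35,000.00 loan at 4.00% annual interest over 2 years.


Loan payment formula: PMT = PV × r / (1 − (1 + r)^(−n))
Monthly rate r = 0.04/12 ≈ 0.00333333, n = 24 months
Denominator: 1 − (1 + 0.04/12)^(−24) = 0.076761
PMT = $35,000.00 × (0.04/12) / 0.076761
PMT = $1,519.87 per month

PMT = PV × r / (1-(1+r)^(-n)) = $1,519.87/month


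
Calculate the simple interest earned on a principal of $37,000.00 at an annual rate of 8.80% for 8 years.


Simple interest formula: I = P × r × t
I = $37,000.00 × 0.088 × 8
I = $26,048.00

I = P × r × t = $26,048.00


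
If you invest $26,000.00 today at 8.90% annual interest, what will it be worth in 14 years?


Future value formula: FV = PV × (1 + r)^t
FV = $26,000.00 × (1 + 0.089)^14
FV = $26,000.00 × 3.2990608
FV = $85,775.58

FV = PV × (1 + r)^t = $85,775.58


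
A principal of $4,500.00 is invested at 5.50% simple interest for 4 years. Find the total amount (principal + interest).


Total amount formula: A = P(1 + rt) = P + P·r·t
Interest: I = P × r × t = $4,500.00 × 0.055 × 4 = $990.00
A = P + I = $4,500.00 + $990.00 = $5,490.00

A = P + I = P(1 + rt) = $5,490.00


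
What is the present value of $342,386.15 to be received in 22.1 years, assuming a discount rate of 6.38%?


Present value formula: PV = FV / (1 + r)^t
PV = $342,386.15 / (1 + 0.0638)^22.1
PV = $342,386.15 / 3.922886
PV = $87,279.15

PV = FV / (1 + r)^t = $87,279.15


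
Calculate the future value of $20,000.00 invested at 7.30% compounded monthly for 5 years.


Compound interest formula: A = P(1 + r/n)^(nt)
A = $20,000.00 × (1 + 0.073/12)^(12 × 5)
Growth factor: (1 + 0.073/12)^60 = 1.438922
A = $20,000.00 × 1.438922
A = $28,778.44

A = P(1 + r/n)^(nt) = $28,778.44


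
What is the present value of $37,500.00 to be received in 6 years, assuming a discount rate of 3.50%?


Present value formula: PV = FV / (1 + r)^t
PV = $37,500.00 / (1 + 0.035)^6
PV = $37,500.00 / 1.2292553
PV = $30,506.27

PV = FV / (1 + r)^t = $30,506.27


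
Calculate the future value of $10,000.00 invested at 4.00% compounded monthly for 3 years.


Compound interest formula: A = P(1 + r/n)^(nt)
A = $10,000.00 × (1 + 0.04/12)^(12 × 3)
Growth factor: (1 + 0.04/12)^36 = 1.127272
A = $10,000.00 × 1.127272
A = $11,272.72

A = P(1 + r/n)^(nt) = $11,272.72


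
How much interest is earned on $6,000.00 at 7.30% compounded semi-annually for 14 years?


Compound interest earned = final amount − principal.
A = P(1 + r/n)^(nt) = $6,000.00 × (1 + 0.073/2)^(2 × 14) = $16,371.63
Interest = A − P = $16,371.63 − $6,000.00 = $10,371.63

Interest = A - P = $10,371.63


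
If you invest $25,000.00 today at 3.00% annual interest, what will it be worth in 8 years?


Future value formula: FV = PV × (1 + r)^t
FV = $25,000.00 × (1 + 0.03)^8
FV = $25,000.00 × 1.266770
FV = $31,669.25

FV = PV × (1 + r)^t = $31,669.25


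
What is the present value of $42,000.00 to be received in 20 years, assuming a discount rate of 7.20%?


Present value formula: PV = FV / (1 + r)^t
PV = $42,000.00 / (1 + 0.072)^20
PV = $42,000.00 / 4.016943
PV = $10,455.71

PV = FV / (1 + r)^t = $10,455.71


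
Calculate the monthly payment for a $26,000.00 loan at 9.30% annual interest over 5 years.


Loan payment formula: PMT = PV × r / (1 − (1 + r)^(−n))
Monthly rate r = 0.093/12 = 0.00775, n = 60 months
Denominator: 1 − (1 + 0.093/12)^(−60) = 0.370738
PMT = $26,000.00 × (0.093/12) / 0.370738
PMT = $543.51 per month

PMT = PV × r / (1-(1+r)^(-n)) = $543.51/month


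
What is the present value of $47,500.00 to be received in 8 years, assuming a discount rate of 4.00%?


Present value formula: PV = FV / (1 + r)^t
PV = $47,500.00 / (1 + 0.04)^8
PV = $47,500.00 / 1.3685691
PV = $34,707.78

PV = FV / (1 + r)^t = $34,707.78


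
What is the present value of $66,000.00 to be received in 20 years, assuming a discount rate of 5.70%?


Present value formula: PV = FV / (1 + r)^t
PV = $66,000.00 / (1 + 0.057)^20
PV = $66,000.00 / 3.030399
PV = $21,779.31

PV = FV / (1 + r)^t = $21,779.31


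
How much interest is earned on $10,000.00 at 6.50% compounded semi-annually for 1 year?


Compound interest earned = final amount − principal.
A = P(1 + r/n)^(nt) = $10,000.00 × (1 + 0.065/2)^(2 × 1) = $10,660.56
Interest = A − P = $10,660.56 − $10,000.00 = $660.56

Interest = A - P = $660.56


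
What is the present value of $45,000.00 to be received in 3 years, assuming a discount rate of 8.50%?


Present value formula: PV = FV / (1 + r)^t
PV = $45,000.00 / (1 + 0.085)^3
PV = $45,000.00 / 1.27728912
PV = $35,230.86

PV = FV / (1 + r)^t = $35,230.86


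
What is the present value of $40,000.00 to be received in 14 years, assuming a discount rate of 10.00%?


Present value formula: PV = FV / (1 + r)^t
PV = $40,000.00 / (1 + 0.1)^14
PV = $40,000.00 / 3.797498
PV = $10,533.25

PV = FV / (1 + r)^t = $10,533.25


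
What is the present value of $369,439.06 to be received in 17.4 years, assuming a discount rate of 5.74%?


Present value formula: PV = FV / (1 + r)^t
PV = $369,439.06 / (1 + 0.0574)^17.4
PV = $369,439.06 / 2.6409728
PV = $139,887.49

PV = FV / (1 + r)^t = $139,887.49


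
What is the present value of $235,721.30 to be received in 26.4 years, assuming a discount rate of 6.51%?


Present value formula: PV = FV / (1 + r)^t
PV = $235,721.30 / (1 + 0.0651)^26.4
PV = $235,721.30 / 5.285744
PV = $44,595.67

PV = FV / (1 + r)^t = $44,595.67


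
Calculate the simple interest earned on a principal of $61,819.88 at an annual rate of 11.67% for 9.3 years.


Simple interest formula: I = P × r × t
I = $61,819.88 × 0.1167 × 9.3
I = $67,093.73

I = P × r × t = $67,093.73


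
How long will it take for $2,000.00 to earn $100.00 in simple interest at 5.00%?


Rearrange the simple interest formula for t:
I = P × r × t  ⇒  t = I / (P × r)
t = $100.00 / ($2,000.00 × 0.05)
t = 1

t = I/(P×r) = 1 year


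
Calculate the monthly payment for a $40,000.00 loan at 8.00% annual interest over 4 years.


Loan payment formula: PMT = PV × r / (1 − (1 + r)^(−n))
Monthly rate r = 0.08/12 ≈ 0.00666667, n = 48 months
Denominator: 1 − (1 + 0.08/12)^(−48) = 0.273079
PMT = $40,000.00 × (0.08/12) / 0.273079
PMT = $976.52 per month

PMT = PV × r / (1-(1+r)^(-n)) = $976.52/month


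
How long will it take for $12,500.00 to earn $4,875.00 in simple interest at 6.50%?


Rearrange the simple interest formula for t:
I = P × r × t  ⇒  t = I / (P × r)
t = $4,875.00 / ($12,500.00 × 0.065)
t = 6

t = I/(P×r) = 6 years


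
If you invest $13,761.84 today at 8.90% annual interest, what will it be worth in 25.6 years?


Future value formula: FV = PV × (1 + r)^t
FV = $13,761.84 × (1 + 0.089)^25.6
FV = $13,761.84 × 8.869798
FV = $122,064.74

FV = PV × (1 + r)^t = $122,064.74


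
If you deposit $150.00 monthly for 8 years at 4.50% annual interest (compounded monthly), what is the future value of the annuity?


Future value of an ordinary annuity: FV = PMT × ((1 + r)^n − 1) / r
Monthly rate r = 0.045/12 = 0.00375, n = 96
FV = $150.00 × ((1 + 0.045/12)^96 − 1) / (0.045/12)
FV = $150.00 × 115.297241
FV = $17,294.59

FV = PMT × ((1+r)^n - 1)/r = $17,294.59


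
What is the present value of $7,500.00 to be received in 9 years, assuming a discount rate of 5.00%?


Present value formula: PV = FV / (1 + r)^t
PV = $7,500.00 / (1 + 0.05)^9
PV = $7,500.00 / 1.551328
PV = $4,834.57

PV = FV / (1 + r)^t = $4,834.57


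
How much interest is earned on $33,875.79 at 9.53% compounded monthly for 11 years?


Compound interest earned = final amount − principal.
A = P(1 + r/n)^(nt) = $33,875.79 × (1 + 0.0953/12)^(12 × 11) = $96,241.43
Interest = A − P = $96,241.43 − $33,875.79 = $62,365.64

Interest = A - P = $62,365.64


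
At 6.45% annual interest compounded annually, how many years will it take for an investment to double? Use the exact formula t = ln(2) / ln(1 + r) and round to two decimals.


Doubling condition: (1 + r)^t = 2
Take ln of both sides: t × ln(1 + r) = ln(2)
t = ln(2) / ln(1 + r)
t = 0.693147 / 0.062505
t = 11.09

t = ln(2) / ln(1 + r) = 11.09 years


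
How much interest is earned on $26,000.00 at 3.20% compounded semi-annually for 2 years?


Compound interest earned = final amount − principal.
A = P(1 + r/n)^(nt) = $26,000.00 × (1 + 0.032/2)^(2 × 2) = $27,704.36
Interest = A − P = $27,704.36 − $26,000.00 = $1,704.36

Interest = A - P = $1,704.36


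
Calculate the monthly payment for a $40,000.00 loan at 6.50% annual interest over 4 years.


Loan payment formula: PMT = PV × r / (1 − (1 + r)^(−n))
Monthly rate r = 0.065/12 ≈ 0.00541667, n = 48 months
Denominator: 1 − (1 + 0.065/12)^(−48) = 0.228407
PMT = $40,000.00 × (0.065/12) / 0.228407
PMT = $948.60 per month

PMT = PV × r / (1-(1+r)^(-n)) = $948.60/month


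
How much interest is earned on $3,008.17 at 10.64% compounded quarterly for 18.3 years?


Compound interest earned = final amount − principal.
A = P(1 + r/n)^(nt) = $3,008.17 × (1 + 0.1064/4)^(4 × 18.3) = $20,552.97
Interest = A − P = $20,552.97 − $3,008.17 = $17,544.80

Interest = A - P = $17,544.80


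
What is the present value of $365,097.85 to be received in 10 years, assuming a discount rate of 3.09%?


Present value formula: PV = FV / (1 + r)^t
PV = $365,097.85 / (1 + 0.0309)^10
PV = $365,097.85 / 1.3557056
PV = $269,304.67

PV = FV / (1 + r)^t = $269,304.67


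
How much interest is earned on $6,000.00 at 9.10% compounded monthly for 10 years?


Compound interest earned = final amount − principal.
A = P(1 + r/n)^(nt) = $6,000.00 × (1 + 0.091/12)^(12 × 10) = $14,854.85
Interest = A − P = $14,854.85 − $6,000.00 = $8,854.85

Interest = A - P = $8,854.85


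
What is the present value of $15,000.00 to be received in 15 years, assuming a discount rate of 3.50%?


Present value formula: PV = FV / (1 + r)^t
PV = $15,000.00 / (1 + 0.035)^15
PV = $15,000.00 / 1.675349
PV = $8,953.36

PV = FV / (1 + r)^t = $8,953.36


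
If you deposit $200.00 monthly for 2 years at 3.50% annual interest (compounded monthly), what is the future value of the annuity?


Future value of an ordinary annuity: FV = PMT × ((1 + r)^n − 1) / r
Monthly rate r = 0.035/12 ≈ 0.00291667, n = 24
FV = $200.00 × ((1 + 0.035/12)^24 − 1) / (0.035/12)
FV = $200.00 × 24.822485
FV = $4,964.50

FV = PMT × ((1+r)^n - 1)/r = $4,964.50


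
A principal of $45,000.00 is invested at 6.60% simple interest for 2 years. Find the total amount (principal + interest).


Total amount formula: A = P(1 + rt) = P + P·r·t
Interest: I = P × r × t = $45,000.00 × 0.066 × 2 = $5,940.00
A = P + I = $45,000.00 + $5,940.00 = $50,940.00

A = P + I = P(1 + rt) = $50,940.00


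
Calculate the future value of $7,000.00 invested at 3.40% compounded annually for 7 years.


Compound interest formula: A = P(1 + r/n)^(nt)
A = $7,000.00 × (1 + 0.034/1)^(1 × 7)
Growth factor: (1 + 0.034/1)^7 = 1.2636994
A = $7,000.00 × 1.2636994
A = $8,845.90

A = P(1 + r/n)^(nt) = $8,845.90


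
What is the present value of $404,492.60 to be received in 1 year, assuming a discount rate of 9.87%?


Present value formula: PV = FV / (1 + r)^t
PV = $404,492.60 / (1 + 0.0987)^1
PV = $404,492.60 / 1.098700
PV = $368,155.64

PV = FV / (1 + r)^t = $368,155.64


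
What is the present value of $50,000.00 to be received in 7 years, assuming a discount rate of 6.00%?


Present value formula: PV = FV / (1 + r)^t
PV = $50,000.00 / (1 + 0.06)^7
PV = $50,000.00 / 1.503630
PV = $33,252.86

PV = FV / (1 + r)^t = $33,252.86


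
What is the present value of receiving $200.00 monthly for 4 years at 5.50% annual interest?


Present value of an ordinary annuity: PV = PMT × (1 − (1 + r)^(−n)) / r
Monthly rate r = 0.055/12 ≈ 0.00458333, n = 48
PV = $200.00 × (1 − (1 + 0.055/12)^(−48)) / (0.055/12)
PV = $200.00 × 42.998777
PV = $8,599.76

PV = PMT × (1-(1+r)^(-n))/r = $8,599.76


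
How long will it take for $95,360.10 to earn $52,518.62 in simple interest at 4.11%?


Rearrange the simple interest formula for t:
I = P × r × t  ⇒  t = I / (P × r)
t = $52,518.62 / ($95,360.10 × 0.0411)
t = 13.4

t = I/(P×r) = 13.4 years


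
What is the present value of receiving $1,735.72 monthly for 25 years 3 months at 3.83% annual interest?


Present value of an ordinary annuity: PV = PMT × (1 − (1 + r)^(−n)) / r
Monthly rate r = 0.0383/12 ≈ 0.00319167, n = 303
PV = $1,735.72 × (1 − (1 + 0.0383/12)^(−303)) / (0.0383/12)
PV = $1,735.72 × 194.011666
PV = $336,749.93

PV = PMT × (1-(1+r)^(-n))/r = $336,749.93


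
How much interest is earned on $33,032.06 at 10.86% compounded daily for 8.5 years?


Compound interest earned = final amount − principal.
A = P(1 + r/n)^(nt) = $33,032.06 × (1 + 0.1086/365)^(365 × 8.5) = $83,132.96
Interest = A − P = $83,132.96 − $33,032.06 = $50,100.90

Interest = A - P = $50,100.90


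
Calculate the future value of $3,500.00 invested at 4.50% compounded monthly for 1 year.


Compound interest formula: A = P(1 + r/n)^(nt)
A = $3,500.00 × (1 + 0.045/12)^(12 × 1)
Growth factor: (1 + 0.045/12)^12 = 1.045940
A = $3,500.00 × 1.045940
A = $3,660.79

A = P(1 + r/n)^(nt) = $3,660.79


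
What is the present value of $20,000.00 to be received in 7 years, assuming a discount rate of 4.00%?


Present value formula: PV = FV / (1 + r)^t
PV = $20,000.00 / (1 + 0.04)^7
PV = $20,000.00 / 1.3159318
PV = $15,198.36

PV = FV / (1 + r)^t = $15,198.36


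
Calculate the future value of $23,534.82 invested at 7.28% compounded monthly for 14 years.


Compound interest formula: A = P(1 + r/n)^(nt)
A = $23,534.82 × (1 + 0.0728/12)^(12 × 14)
Growth factor: (1 + 0.0728/12)^168 = 2.762458
A = $23,534.82 × 2.762458
A = $65,013.95

A = P(1 + r/n)^(nt) = $65,013.95


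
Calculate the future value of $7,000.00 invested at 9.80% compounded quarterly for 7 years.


Compound interest formula: A = P(1 + r/n)^(nt)
A = $7,000.00 × (1 + 0.098/4)^(4 × 7)
Growth factor: (1 + 0.098/4)^28 = 1.9694046
A = $7,000.00 × 1.9694046
A = $13,785.83

A = P(1 + r/n)^(nt) = $13,785.83


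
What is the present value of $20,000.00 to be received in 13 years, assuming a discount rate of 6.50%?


Present value formula: PV = FV / (1 + r)^t
PV = $20,000.00 / (1 + 0.065)^13
PV = $20,000.00 / 2.267487
PV = $8,820.34

PV = FV / (1 + r)^t = $8,820.34


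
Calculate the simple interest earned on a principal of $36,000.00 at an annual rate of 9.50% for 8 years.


Simple interest formula: I = P × r × t
I = $36,000.00 × 0.095 × 8
I = $27,360.00

I = P × r × t = $27,360.00


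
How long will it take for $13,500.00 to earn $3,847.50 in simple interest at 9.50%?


Rearrange the simple interest formula for t:
I = P × r × t  ⇒  t = I / (P × r)
t = $3,847.50 / ($13,500.00 × 0.095)
t = 3

t = I/(P×r) = 3 years


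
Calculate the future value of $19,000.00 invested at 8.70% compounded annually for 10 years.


Compound interest formula: A = P(1 + r/n)^(nt)
A = $19,000.00 × (1 + 0.087/1)^(1 × 10)
Growth factor: (1 + 0.087/1)^10 = 2.303008
A = $19,000.00 × 2.303008
A = $43,757.15

A = P(1 + r/n)^(nt) = $43,757.15


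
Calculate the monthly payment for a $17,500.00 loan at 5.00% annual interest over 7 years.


Loan payment formula: PMT = PV × r / (1 − (1 + r)^(−n))
Monthly rate r = 0.05/12 ≈ 0.00416667, n = 84 months
Denominator: 1 − (1 + 0.05/12)^(−84) = 0.294799
PMT = $17,500.00 × (0.05/12) / 0.294799
PMT = $247.34 per month

PMT = PV × r / (1-(1+r)^(-n)) = $247.34/month


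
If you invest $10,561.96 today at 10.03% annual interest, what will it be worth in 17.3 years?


Future value formula: FV = PV × (1 + r)^t
FV = $10,561.96 × (1 + 0.1003)^17.3
FV = $10,561.96 × 5.225673
FV = $55,193.35

FV = PV × (1 + r)^t = $55,193.35


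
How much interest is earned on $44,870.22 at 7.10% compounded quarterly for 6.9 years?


Compound interest earned = final amount − principal.
A = P(1 + r/n)^(nt) = $44,870.22 × (1 + 0.071/4)^(4 × 6.9) = $72,921.04
Interest = A − P = $72,921.04 − $44,870.22 = $28,050.82

Interest = A - P = $28,050.82


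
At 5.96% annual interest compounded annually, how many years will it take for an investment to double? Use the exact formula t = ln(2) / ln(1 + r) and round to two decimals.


Doubling condition: (1 + r)^t = 2
Take ln of both sides: t × ln(1 + r) = ln(2)
t = ln(2) / ln(1 + r)
t = 0.693147 / 0.057891
t = 11.97

t = ln(2) / ln(1 + r) = 11.97 years


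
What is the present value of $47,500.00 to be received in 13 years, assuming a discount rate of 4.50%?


Present value formula: PV = FV / (1 + r)^t
PV = $47,500.00 / (1 + 0.045)^13
PV = $47,500.00 / 1.772196
PV = $26,802.90

PV = FV / (1 + r)^t = $26,802.90


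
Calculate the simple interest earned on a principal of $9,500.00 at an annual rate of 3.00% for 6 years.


Simple interest formula: I = P × r × t
I = $9,500.00 × 0.03 × 6
I = $1,710.00

I = P × r × t = $1,710.00


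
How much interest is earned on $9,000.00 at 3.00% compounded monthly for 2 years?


Compound interest earned = final amount − principal.
A = P(1 + r/n)^(nt) = $9,000.00 × (1 + 0.03/12)^(12 × 2) = $9,555.81
Interest = A − P = $9,555.81 − $9,000.00 = $555.81

Interest = A - P = $555.81


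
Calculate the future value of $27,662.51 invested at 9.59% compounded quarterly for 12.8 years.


Compound interest formula: A = P(1 + r/n)^(nt)
A = $27,662.51 × (1 + 0.0959/4)^(4 × 12.8)
Growth factor: (1 + 0.0959/4)^51.2 = 3.3636818
A = $27,662.51 × 3.3636818
A = $93,047.88

A = P(1 + r/n)^(nt) = $93,047.88


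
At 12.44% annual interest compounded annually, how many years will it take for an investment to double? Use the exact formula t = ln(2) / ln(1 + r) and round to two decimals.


Doubling condition: (1 + r)^t = 2
Take ln of both sides: t × ln(1 + r) = ln(2)
t = ln(2) / ln(1 + r)
t = 0.693147 / 0.117250
t = 5.91

t = ln(2) / ln(1 + r) = 5.91 years


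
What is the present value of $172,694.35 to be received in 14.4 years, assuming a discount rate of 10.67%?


Present value formula: PV = FV / (1 + r)^t
PV = $172,694.35 / (1 + 0.1067)^14.4
PV = $172,694.35 / 4.305570
PV = $40,109.52

PV = FV / (1 + r)^t = $40,109.52


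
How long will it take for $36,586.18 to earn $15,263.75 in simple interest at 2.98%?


Rearrange the simple interest formula for t:
I = P × r × t  ⇒  t = I / (P × r)
t = $15,263.75 / ($36,586.18 × 0.0298)
t = 14

t = I/(P×r) = 14 years


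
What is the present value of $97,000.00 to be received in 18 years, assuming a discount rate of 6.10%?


Present value formula: PV = FV / (1 + r)^t
PV = $97,000.00 / (1 + 0.061)^18
PV = $97,000.00 / 2.903200
PV = $33,411.41

PV = FV / (1 + r)^t = $33,411.41
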